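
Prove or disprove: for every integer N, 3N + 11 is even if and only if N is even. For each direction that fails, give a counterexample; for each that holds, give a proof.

(⇒) This fails: N = 3 gives 3N + 11 = 20, which is even, but 3 is odd, not even.

(⇐) This also fails: N = 6 is even, but 3N + 11 = 29 is odd, not even.

Both directions fail.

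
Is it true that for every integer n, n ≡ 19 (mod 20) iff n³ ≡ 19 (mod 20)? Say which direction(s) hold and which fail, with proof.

Both directions hold; the statement is true.

(⇒) Suppose n ≡ 19 (mod 20). Write n = 20j + 19. Then (20j + 19)³ = 8000j³ + 22800j² + 21660j + 6859 = 20(400j³ + 1140j² + 1083j + 342) + 19, so n³ ≡ 19 (mod 20).

(⇐) Conversely, suppose n³ ≡ 19 (mod 20). The only residue r in {0, …, 19} with r³ ≡ 19 (mod 20) is r = 19, so n ≡ 19 (mod 20).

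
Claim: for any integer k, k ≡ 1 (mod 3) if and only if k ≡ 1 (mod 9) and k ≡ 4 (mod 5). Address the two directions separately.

[⇐] If k ≡ 1 (mod 9) and k ≡ 4 (mod 5), then by the Chinese remainder theorem k ≡ 19 (mod 45). Since 19 ≡ 1 (mod 3) and 3 ∣ 45, we get k ≡ 1 (mod 3).

[⇒] This fails: k = 1 gives 1 ≡ 1 (mod 3) but 1 ≡ 1 (mod 5), so the conjunction on the right does not hold.

Only the converse holds.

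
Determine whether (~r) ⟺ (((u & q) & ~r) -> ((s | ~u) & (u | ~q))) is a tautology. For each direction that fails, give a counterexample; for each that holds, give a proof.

(⇒) This fails. Under s = F, r = F, u = T, q = T, the left side is true but the right side is false.

(⇐) This fails. Under s = F, r = T, u = F, q = F, the left side is false but the right side is true.

Both directions fail.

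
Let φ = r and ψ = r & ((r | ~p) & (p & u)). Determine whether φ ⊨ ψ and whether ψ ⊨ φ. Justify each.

(⇒) This fails. Under u = F, p = F, r = T, the left side is true but the right side is false.

(⇐) Assume the antecedent. If u is true, the antecedent forces (u = T, p = T, r = T), and r holds there. If u is false, the antecedent cannot hold. Either way r holds.

Only the reverse direction holds.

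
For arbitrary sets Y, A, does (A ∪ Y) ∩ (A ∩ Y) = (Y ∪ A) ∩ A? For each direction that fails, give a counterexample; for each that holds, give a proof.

Only the forward inclusion holds.

(⊆) Let x ∈ (A ∪ Y) ∩ (A ∩ Y). Then x ∈ Y ∩ A, from which x ∈ (Y ∪ A) ∩ A.

(⊇) This inclusion fails. Take Y = ∅, A = {1}; then 1 ∈ (Y ∪ A) ∩ A but 1 ∉ (A ∪ Y) ∩ (A ∩ Y).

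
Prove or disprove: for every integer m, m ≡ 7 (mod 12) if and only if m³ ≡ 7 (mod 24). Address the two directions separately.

Forward direction. This fails: take m = 19. Then 19 ≡ 7 (mod 12), but 19³ = 6859 ≡ 19 (mod 24), not 7.

Converse. The residues r modulo 24 with r³ ≡ 7 (mod 24) are exactly {7}, and each is ≡ 7 (mod 12).

(⇒) fails; (⇐) holds.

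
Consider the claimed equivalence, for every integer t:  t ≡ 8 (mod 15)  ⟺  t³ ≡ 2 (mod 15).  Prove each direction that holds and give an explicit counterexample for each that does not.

Both directions hold; the statement is true.

(⟹) Suppose t ≡ 8 (mod 15). Write t = 15j + 8. Then (15j + 8)³ = 3375j³ + 5400j² + 2880j + 512 = 15(225j³ + 360j² + 192j + 34) + 2, so t³ ≡ 2 (mod 15).

(⟸) Conversely, suppose t³ ≡ 2 (mod 15). The only residue r in {0, …, 14} with r³ ≡ 2 (mod 15) is r = 8, so t ≡ 8 (mod 15).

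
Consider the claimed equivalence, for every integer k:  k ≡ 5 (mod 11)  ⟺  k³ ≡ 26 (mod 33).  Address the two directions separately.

Only the reverse direction holds.

(⇒) This fails: take k = 16. Then 16 ≡ 5 (mod 11), but 16³ = 4096 ≡ 4 (mod 33), not 26.

(⇐) Conversely, the residues r modulo 33 with r³ ≡ 26 (mod 33) are exactly {5}, and each is ≡ 5 (mod 11).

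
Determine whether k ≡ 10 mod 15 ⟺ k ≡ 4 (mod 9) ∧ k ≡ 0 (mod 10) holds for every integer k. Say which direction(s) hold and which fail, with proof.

[⇒] This fails: k = 70 gives 70 ≡ 10 (mod 15) but 70 ≡ 7 (mod 9), so the conjunction on the right does not hold.

[⇐] Conversely, if k ≡ 4 (mod 9) and k ≡ 0 (mod 10), then by the Chinese remainder theorem k ≡ 40 (mod 90). Since 40 ≡ 10 (mod 15) and 15 ∣ 90, we get k ≡ 10 (mod 15).

Only the reverse direction holds.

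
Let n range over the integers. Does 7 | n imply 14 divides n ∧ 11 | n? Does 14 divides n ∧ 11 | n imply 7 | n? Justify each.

(⟹) This fails: take n = 7. Certainly 7 ∣ 7, but 14 ∤ 7.

(⟸) Suppose 14 ∣ n and 11 ∣ n. Any common multiple of 14 and 11 is a multiple of their lcm; here gcd(14, 11) = 1, so lcm(14, 11) = 14·11 = 154, so 154 ∣ n. Since 7 ∣ 154, it follows that 7 ∣ n.

Only the reverse direction holds.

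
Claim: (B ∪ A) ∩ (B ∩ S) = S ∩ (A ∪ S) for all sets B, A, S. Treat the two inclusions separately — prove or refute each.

(⊆) Let x ∈ (B ∪ A) ∩ (B ∩ S). Then either x ∈ B ∩ S and x ∉ A; or x ∈ B ∩ A ∩ S. In each case x ∈ S ∩ (A ∪ S), so (B ∪ A) ∩ (B ∩ S) ⊆ S ∩ (A ∪ S).

(⊇) This inclusion fails. Take B = ∅, A = ∅, S = {1}; then 1 ∈ S ∩ (A ∪ S) but 1 ∉ (B ∪ A) ∩ (B ∩ S).

(⊆) holds; (⊇) fails.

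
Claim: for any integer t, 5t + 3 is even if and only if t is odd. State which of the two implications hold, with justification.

The biconditional holds.

(⟹) Suppose 5t + 3 is even. Since 5 is odd, 5t and t have the same parity, so 5t + 3 ≡ t + 3 (mod 2). As 3 is odd, 5t + 3 is even exactly when t is odd. Thus t is odd.

(⟸) Conversely, suppose t is odd; write t = 2j + 1. Then 5t + 3 = 5·(2j + 1) + 3 = 2·5j + 8, which is even.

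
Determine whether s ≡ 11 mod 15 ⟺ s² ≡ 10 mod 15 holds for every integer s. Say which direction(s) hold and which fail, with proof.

Forward direction. This fails: take s = 11. Then 11 ≡ 11 (mod 15), but 11² = 121 ≡ 1 (mod 15), not 10.

Converse. This fails: take s = 5. Then 5² = 25 ≡ 10 (mod 15), yet 5 ≡ 5 (mod 15), not 11.

Both directions fail.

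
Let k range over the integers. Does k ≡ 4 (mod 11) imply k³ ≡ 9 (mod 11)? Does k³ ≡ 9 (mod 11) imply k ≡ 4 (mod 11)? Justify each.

The biconditional holds.

[⇒] Suppose k ≡ 4 (mod 11). Write k = 11j + 4. Then (11j + 4)³ = 1331j³ + 1452j² + 528j + 64 = 11(121j³ + 132j² + 48j + 5) + 9, so k³ ≡ 9 (mod 11).

[⇐] Conversely, suppose k³ ≡ 9 (mod 11). The only residue r in {0, …, 10} with r³ ≡ 9 (mod 11) is r = 4, so k ≡ 4 (mod 11).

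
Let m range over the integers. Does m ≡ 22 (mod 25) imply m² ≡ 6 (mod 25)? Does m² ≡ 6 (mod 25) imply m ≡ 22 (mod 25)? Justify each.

(⇒) This fails: take m = 22. Then 22 ≡ 22 (mod 25), but 22² = 484 ≡ 9 (mod 25), not 6.

(⇐) This fails: take m = 9. Then 9² = 81 ≡ 6 (mod 25), yet 9 ≡ 9 (mod 25), not 22.

Neither direction holds.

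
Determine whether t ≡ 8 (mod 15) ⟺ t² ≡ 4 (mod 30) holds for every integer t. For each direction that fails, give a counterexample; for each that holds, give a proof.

(→) This fails: take t = 23. Then 23 ≡ 8 (mod 15), but 23² = 529 ≡ 19 (mod 30), not 4.

(←) This fails: take t = 2. Then 2² = 4 ≡ 4 (mod 30), yet 2 ≡ 2 (mod 15), not 8.

Neither implication holds.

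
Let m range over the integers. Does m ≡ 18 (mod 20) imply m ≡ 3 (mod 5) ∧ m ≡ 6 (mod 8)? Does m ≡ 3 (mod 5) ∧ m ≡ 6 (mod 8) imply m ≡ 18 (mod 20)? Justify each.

(→) This fails: m = 18 gives 18 ≡ 18 (mod 20) but 18 ≡ 2 (mod 8), so the conjunction on the right does not hold.

(←) Conversely, if m ≡ 3 (mod 5) and m ≡ 6 (mod 8), then by the Chinese remainder theorem m ≡ 38 (mod 40). Since 38 ≡ 18 (mod 20) and 20 ∣ 40, we get m ≡ 18 (mod 20).

The forward direction fails; the converse holds.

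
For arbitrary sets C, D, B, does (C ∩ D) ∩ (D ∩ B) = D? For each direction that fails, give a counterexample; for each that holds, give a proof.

Forward inclusion. Let x ∈ (C ∩ D) ∩ (D ∩ B). Then x ∈ C ∩ D ∩ B, from which x ∈ D.

Reverse inclusion. This inclusion fails. Take C = ∅, D = {1}, B = ∅; then 1 ∈ D but 1 ∉ (C ∩ D) ∩ (D ∩ B).

(⊆) holds; (⊇) fails.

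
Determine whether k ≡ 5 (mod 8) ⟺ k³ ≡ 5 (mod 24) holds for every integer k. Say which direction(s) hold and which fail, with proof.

Not equivalent: only (⇐) holds.

(→) This fails: take k = 13. Then 13 ≡ 5 (mod 8), but 13³ = 2197 ≡ 13 (mod 24), not 5.

(←) Conversely, the residues r modulo 24 with r³ ≡ 5 (mod 24) are exactly {5}, and each is ≡ 5 (mod 8).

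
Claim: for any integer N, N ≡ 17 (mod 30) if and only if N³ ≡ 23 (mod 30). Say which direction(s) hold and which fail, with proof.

Forward direction. Suppose N ≡ 17 (mod 30). Write N = 30j + 17. Then (30j + 17)³ = 27000j³ + 45900j² + 26010j + 4913 = 30(900j³ + 1530j² + 867j + 163) + 23, so N³ ≡ 23 (mod 30).

Converse. Suppose N³ ≡ 23 (mod 30). The only residue r in {0, …, 29} with r³ ≡ 23 (mod 30) is r = 17, so N ≡ 17 (mod 30).

Both directions hold; the statement is true.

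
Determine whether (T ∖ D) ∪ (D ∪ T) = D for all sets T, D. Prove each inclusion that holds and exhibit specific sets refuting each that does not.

(⊆) This inclusion fails. Take T = {1}, D = ∅; then 1 ∈ (T ∖ D) ∪ (D ∪ T) but 1 ∉ D.

(⊇) Let x ∈ D. Then either x ∈ D and x ∉ T; or x ∈ T ∩ D. In each case x ∈ (T ∖ D) ∪ (D ∪ T), so D ⊆ (T ∖ D) ∪ (D ∪ T).

(⊆) fails; (⊇) holds.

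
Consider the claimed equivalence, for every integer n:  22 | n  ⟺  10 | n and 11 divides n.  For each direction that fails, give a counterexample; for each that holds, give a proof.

[⇐] Suppose 10 ∣ n and 11 ∣ n. Any common multiple of 10 and 11 is a multiple of their lcm; here gcd(10, 11) = 1, so lcm(10, 11) = 10·11 = 110, so 110 ∣ n. Since 22 ∣ 110, it follows that 22 ∣ n.

[⇒] This fails: take n = 22. Certainly 22 ∣ 22, but 10 ∤ 22.

The forward direction fails; the converse holds.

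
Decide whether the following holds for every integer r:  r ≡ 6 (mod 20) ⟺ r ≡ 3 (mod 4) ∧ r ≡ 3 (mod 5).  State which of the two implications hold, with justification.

Neither implication holds.

Forward direction. This fails: r = 6 gives 6 ≡ 6 (mod 20) but 6 ≡ 2 (mod 4), so the conjunction on the right does not hold.

Converse. This fails: r = 3 satisfies both congruences on the right (3 ≡ 3 mod 4 and 3 ≡ 3 mod 5) yet 3 ≡ 3 (mod 20), not 6.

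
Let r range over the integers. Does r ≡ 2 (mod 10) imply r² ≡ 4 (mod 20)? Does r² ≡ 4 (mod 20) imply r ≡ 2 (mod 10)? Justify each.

(←) This fails: take r = 8. Then 8² = 64 ≡ 4 (mod 20), yet 8 ≡ 8 (mod 10), not 2.

(→) Suppose r ≡ 2 (mod 10). Working modulo 20, r ∈ {2, 12}; for each such r, r² ≡ 4 (mod 20).

Only the forward implication holds.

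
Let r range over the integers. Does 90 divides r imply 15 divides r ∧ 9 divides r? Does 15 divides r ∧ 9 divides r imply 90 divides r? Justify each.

(→) If 90 ∣ r, write r = 90q. Since 90 = 6·15, r = 15·(6q), so 15 ∣ r; and since 90 = 10·9, r = 9·(10q), so 9 ∣ r.

(←) This fails: take r = 45. Both 15 ∣ 45 and 9 ∣ 45, yet 45 is not a multiple of 90 (since 45 = 0·90 + 45), so 90 ∤ 45.

Only the forward direction holds.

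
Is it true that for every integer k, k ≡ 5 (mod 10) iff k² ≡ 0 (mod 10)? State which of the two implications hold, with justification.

Neither direction holds.

(→) This fails: take k = 5. Then 5 ≡ 5 (mod 10), but 5² = 25 ≡ 5 (mod 10), not 0.

(←) This fails: take k = 0. Then 0² = 0 ≡ 0 (mod 10), yet 0 ≡ 0 (mod 10), not 5.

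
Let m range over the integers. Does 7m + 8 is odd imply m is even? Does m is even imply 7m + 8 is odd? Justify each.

[⇒] This fails: m = 1 gives 7m + 8 = 15, which is odd, but 1 is odd, not even.

[⇐] This also fails: m = 6 is even, but 7m + 8 = 50 is even, not odd.

Both directions fail.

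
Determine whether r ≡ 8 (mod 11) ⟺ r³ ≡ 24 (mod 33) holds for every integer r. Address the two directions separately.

Forward direction. This fails: take r = 8. Then 8 ≡ 8 (mod 11), but 8³ = 512 ≡ 17 (mod 33), not 24.

Converse. This fails: take r = 18. Then 18³ = 5832 ≡ 24 (mod 33), yet 18 ≡ 7 (mod 11), not 8.

(⇒) fails and (⇐) fails.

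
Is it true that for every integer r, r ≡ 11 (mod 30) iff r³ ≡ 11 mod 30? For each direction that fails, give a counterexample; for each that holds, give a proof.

(⇐) Suppose r³ ≡ 11 (mod 30). The only residue r in {0, …, 29} with r³ ≡ 11 (mod 30) is r = 11, so r ≡ 11 (mod 30).

(⇒) Suppose r ≡ 11 (mod 30). Write r = 30j + 11. Then (30j + 11)³ = 27000j³ + 29700j² + 10890j + 1331 = 30(900j³ + 990j² + 363j + 44) + 11, so r³ ≡ 11 (mod 30).

Both directions hold; the statement is true.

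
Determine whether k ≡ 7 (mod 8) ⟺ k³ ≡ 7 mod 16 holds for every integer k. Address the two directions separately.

Only the reverse direction holds.

(←) The residues r modulo 16 with r³ ≡ 7 (mod 16) are exactly {7}, and each is ≡ 7 (mod 8).

(→) This fails: take k = 15. Then 15 ≡ 7 (mod 8), but 15³ = 3375 ≡ 15 (mod 16), not 7.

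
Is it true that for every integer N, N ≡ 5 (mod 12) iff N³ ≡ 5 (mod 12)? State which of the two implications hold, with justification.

(⟹) Suppose N ≡ 5 (mod 12). Write N = 12j + 5. Then (12j + 5)³ = 1728j³ + 2160j² + 900j + 125 = 12(144j³ + 180j² + 75j + 10) + 5, so N³ ≡ 5 (mod 12).

(⟸) Conversely, suppose N³ ≡ 5 (mod 12). The only residue r in {0, …, 11} with r³ ≡ 5 (mod 12) is r = 5, so N ≡ 5 (mod 12).

Both directions hold.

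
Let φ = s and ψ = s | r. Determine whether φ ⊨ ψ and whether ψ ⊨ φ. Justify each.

[⇒] Assume the antecedent. If s is true, s | r reduces to true regardless of the other variables. If s is false, the antecedent cannot hold. Either way s | r holds.

[⇐] This fails. Under s = F, r = T, the left side is false but the right side is true.

Only the forward implication holds.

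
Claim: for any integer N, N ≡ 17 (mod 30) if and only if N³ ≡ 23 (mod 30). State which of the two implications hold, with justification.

(→) Suppose N ≡ 17 (mod 30). Write N = 30j + 17. Then (30j + 17)³ = 27000j³ + 45900j² + 26010j + 4913 = 30(900j³ + 1530j² + 867j + 163) + 23, so N³ ≡ 23 (mod 30).

(←) Conversely, suppose N³ ≡ 23 (mod 30). The only residue r in {0, …, 29} with r³ ≡ 23 (mod 30) is r = 17, so N ≡ 17 (mod 30).

The biconditional holds.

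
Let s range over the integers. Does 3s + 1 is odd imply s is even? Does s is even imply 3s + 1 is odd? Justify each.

Equivalent; both directions hold.

(⟹) Suppose 3s + 1 is odd. Since 3 is odd, 3s and s have the same parity, so 3s + 1 ≡ s + 1 (mod 2). As 1 is odd, 3s + 1 is odd exactly when s is even. Thus s is even.

(⟸) Conversely, suppose s is even; write s = 2j. Then 3s + 1 = 3·(2j) + 1 = 2·3j + 1, which is odd.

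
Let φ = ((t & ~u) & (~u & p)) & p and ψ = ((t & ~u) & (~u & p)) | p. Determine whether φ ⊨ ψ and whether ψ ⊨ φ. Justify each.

The forward direction holds; the converse fails.

Forward direction. Assume the antecedent. If u is true, the antecedent cannot hold. If u is false, the antecedent forces (u = F, t = T, p = T), and ((t & ~u) & (~u & p)) | p holds there. Either way ((t & ~u) & (~u & p)) | p holds.

Converse. This fails. Under u = F, t = F, p = T, the left side is false but the right side is true.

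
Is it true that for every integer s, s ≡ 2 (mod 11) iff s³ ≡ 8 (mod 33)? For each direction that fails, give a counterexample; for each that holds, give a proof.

Only the converse holds.

Forward direction. This fails: take s = 13. Then 13 ≡ 2 (mod 11), but 13³ = 2197 ≡ 19 (mod 33), not 8.

Converse. The residues r modulo 33 with r³ ≡ 8 (mod 33) are exactly {2}, and each is ≡ 2 (mod 11).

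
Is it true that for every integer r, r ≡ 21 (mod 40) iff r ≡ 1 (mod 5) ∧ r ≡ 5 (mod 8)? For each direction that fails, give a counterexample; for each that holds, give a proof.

(⇐) If r ≡ 1 (mod 5) and r ≡ 5 (mod 8), then by the Chinese remainder theorem r ≡ 21 (mod 40). This is exactly r ≡ 21 (mod 40).

(⇒) Suppose r ≡ 21 (mod 40); write r = 40j + 21. Since 5 ∣ 40, reducing mod 5 gives r ≡ 21 ≡ 1 (mod 5); since 8 ∣ 40, reducing mod 8 gives r ≡ 21 ≡ 5 (mod 8).

Equivalent; both directions hold.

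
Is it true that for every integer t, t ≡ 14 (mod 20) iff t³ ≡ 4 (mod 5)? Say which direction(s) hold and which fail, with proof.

(⇒) holds; (⇐) fails.

(⇐) This fails: take t = 4. Then 4³ = 64 ≡ 4 (mod 5), yet 4 ≡ 4 (mod 20), not 14.

(⇒) Suppose t ≡ 14 (mod 20). Then t³ ≡ 14³ = 2744 (mod 20), and since 5 ∣ 20, also t³ ≡ 4 (mod 5).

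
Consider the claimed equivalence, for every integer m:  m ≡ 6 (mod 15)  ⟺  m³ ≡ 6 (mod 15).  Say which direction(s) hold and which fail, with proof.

The biconditional holds.

(⇒) Suppose m ≡ 6 (mod 15). Write m = 15j + 6. Then (15j + 6)³ = 3375j³ + 4050j² + 1620j + 216 = 15(225j³ + 270j² + 108j + 14) + 6, so m³ ≡ 6 (mod 15).

(⇐) Conversely, suppose m³ ≡ 6 (mod 15). The only residue r in {0, …, 14} with r³ ≡ 6 (mod 15) is r = 6, so m ≡ 6 (mod 15).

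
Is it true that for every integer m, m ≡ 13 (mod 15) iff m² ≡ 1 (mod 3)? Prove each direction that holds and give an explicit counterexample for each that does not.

Converse. This fails: take m = 1. Then 1² = 1 ≡ 1 (mod 3), yet 1 ≡ 1 (mod 15), not 13.

Forward direction. Suppose m ≡ 13 (mod 15). Then m² ≡ 13² = 169 (mod 15), and since 3 ∣ 15, also m² ≡ 1 (mod 3).

Only the forward implication holds.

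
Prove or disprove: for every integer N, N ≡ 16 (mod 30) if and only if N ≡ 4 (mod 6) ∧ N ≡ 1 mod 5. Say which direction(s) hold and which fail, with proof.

(→) Suppose N ≡ 16 (mod 30); write N = 30j + 16. Since 6 ∣ 30, reducing mod 6 gives N ≡ 16 ≡ 4 (mod 6); since 5 ∣ 30, reducing mod 5 gives N ≡ 16 ≡ 1 (mod 5).

(←) Conversely, if N ≡ 4 (mod 6) and N ≡ 1 (mod 5), then by the Chinese remainder theorem N ≡ 16 (mod 30). This is exactly N ≡ 16 (mod 30).

Both directions hold.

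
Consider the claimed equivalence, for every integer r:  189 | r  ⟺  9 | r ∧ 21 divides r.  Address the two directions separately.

Forward direction. If 189 ∣ r, write r = 189q. Since 189 = 21·9, r = 9·(21q), so 9 ∣ r; and since 189 = 9·21, r = 21·(9q), so 21 ∣ r.

Converse. This fails: take r = 63. Both 9 ∣ 63 and 21 ∣ 63, yet 63 is not a multiple of 189 (since 63 = 0·189 + 63), so 189 ∤ 63.

(⇒) holds; (⇐) fails.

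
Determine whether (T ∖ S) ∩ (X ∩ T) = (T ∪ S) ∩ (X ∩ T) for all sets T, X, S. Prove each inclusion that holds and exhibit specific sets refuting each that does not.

(⊆) holds; (⊇) fails.

Forward inclusion. Let x ∈ (T ∖ S) ∩ (X ∩ T). Then x ∈ T ∩ X and x ∉ S, from which x ∈ (T ∪ S) ∩ (X ∩ T).

Reverse inclusion. This inclusion fails. Take T = {1}, X = {1}, S = {1}; then 1 ∈ (T ∪ S) ∩ (X ∩ T) but 1 ∉ (T ∖ S) ∩ (X ∩ T).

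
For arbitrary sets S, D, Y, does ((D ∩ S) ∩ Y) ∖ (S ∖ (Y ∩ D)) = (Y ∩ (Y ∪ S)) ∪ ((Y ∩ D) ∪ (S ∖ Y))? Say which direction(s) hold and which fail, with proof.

Only the forward inclusion holds.

(⊆) Let x ∈ ((D ∩ S) ∩ Y) ∖ (S ∖ (Y ∩ D)). Then x ∈ S ∩ D ∩ Y, from which x ∈ (Y ∩ (Y ∪ S)) ∪ ((Y ∩ D) ∪ (S ∖ Y)).

(⊇) This inclusion fails. Take S = {1}, D = ∅, Y = ∅; then 1 ∈ (Y ∩ (Y ∪ S)) ∪ ((Y ∩ D) ∪ (S ∖ Y)) but 1 ∉ ((D ∩ S) ∩ Y) ∖ (S ∖ (Y ∩ D)).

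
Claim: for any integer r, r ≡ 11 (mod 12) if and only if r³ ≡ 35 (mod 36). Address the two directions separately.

[⇒] Suppose r ≡ 11 (mod 12). Working modulo 36, r ∈ {11, 23, 35}; for each such r, r³ ≡ 35 (mod 36).

[⇐] Conversely, the residues r modulo 36 with r³ ≡ 35 (mod 36) are exactly {11, 23, 35}, and each is ≡ 11 (mod 12).

Both directions hold; the statement is true.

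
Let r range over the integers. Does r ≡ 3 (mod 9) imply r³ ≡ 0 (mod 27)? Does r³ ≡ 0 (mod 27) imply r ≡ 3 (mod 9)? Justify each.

(←) This fails: take r = 0. Then 0³ = 0 ≡ 0 (mod 27), yet 0 ≡ 0 (mod 9), not 3.

(→) Suppose r ≡ 3 (mod 9). Working modulo 27, r ∈ {3, 12, 21}; for each such r, r³ ≡ 0 (mod 27).

(⇒) holds; (⇐) fails.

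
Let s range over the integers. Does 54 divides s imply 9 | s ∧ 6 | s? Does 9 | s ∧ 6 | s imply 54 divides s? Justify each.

Only the forward direction holds.

(⟹) If 54 ∣ s, write s = 54q. Since 54 = 6·9, s = 9·(6q), so 9 ∣ s; and since 54 = 9·6, s = 6·(9q), so 6 ∣ s.

(⟸) This fails: take s = 18. Both 9 ∣ 18 and 6 ∣ 18, yet 18 is not a multiple of 54 (since 18 = 0·54 + 18), so 54 ∤ 18.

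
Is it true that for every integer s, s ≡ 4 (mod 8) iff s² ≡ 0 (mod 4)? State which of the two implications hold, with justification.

(⟹) Suppose s ≡ 4 (mod 8). Then s² ≡ 4² = 16 (mod 8), and since 4 ∣ 8, also s² ≡ 0 (mod 4).

(⟸) This fails: take s = 0. Then 0² = 0 ≡ 0 (mod 4), yet 0 ≡ 0 (mod 8), not 4.

The forward direction holds; the converse fails.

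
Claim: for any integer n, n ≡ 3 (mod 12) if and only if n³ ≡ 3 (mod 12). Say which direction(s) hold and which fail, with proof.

Equivalent; both directions hold.

[⇒] Suppose n ≡ 3 (mod 12). Write n = 12j + 3. Then (12j + 3)³ = 1728j³ + 1296j² + 324j + 27 = 12(144j³ + 108j² + 27j + 2) + 3, so n³ ≡ 3 (mod 12).

[⇐] For the converse, argue contrapositively. If n ≢ 3 (mod 12), then n is congruent to one of 0, 1, 2, 4, 5, 6, 7, 8, 9, 10, 11 modulo 12, and these give n³ ≡ 0, 1, 8, 4, 5, 0, 7, 8, 9, 4, 11 respectively — never 3.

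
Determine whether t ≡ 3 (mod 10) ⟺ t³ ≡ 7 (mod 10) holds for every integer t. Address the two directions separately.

Equivalent; both directions hold.

[⇒] Suppose t ≡ 3 (mod 10). Write t = 10j + 3. Then (10j + 3)³ = 1000j³ + 900j² + 270j + 27 = 10(100j³ + 90j² + 27j + 2) + 7, so t³ ≡ 7 (mod 10).

[⇐] Conversely, suppose t³ ≡ 7 (mod 10). The only residue r in {0, …, 9} with r³ ≡ 7 (mod 10) is r = 3, so t ≡ 3 (mod 10).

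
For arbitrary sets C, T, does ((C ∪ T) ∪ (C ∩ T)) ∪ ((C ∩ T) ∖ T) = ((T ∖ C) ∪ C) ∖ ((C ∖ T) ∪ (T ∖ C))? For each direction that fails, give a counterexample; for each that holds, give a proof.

The sets are not equal: only the reverse inclusion holds.

(⊇) Let x ∈ ((T ∖ C) ∪ C) ∖ ((C ∖ T) ∪ (T ∖ C)). Then x ∈ C ∩ T, from which x ∈ ((C ∪ T) ∪ (C ∩ T)) ∪ ((C ∩ T) ∖ T).

(⊆) This inclusion fails. Take C = {1}, T = ∅; then 1 ∈ ((C ∪ T) ∪ (C ∩ T)) ∪ ((C ∩ T) ∖ T) but 1 ∉ ((T ∖ C) ∪ C) ∖ ((C ∖ T) ∪ (T ∖ C)).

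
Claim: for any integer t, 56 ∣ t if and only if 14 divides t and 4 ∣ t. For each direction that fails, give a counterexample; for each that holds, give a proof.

[⇐] This fails: take t = 28. Both 14 ∣ 28 and 4 ∣ 28, yet 28 is not a multiple of 56 (since 28 = 0·56 + 28), so 56 ∤ 28.

[⇒] If 56 ∣ t, write t = 56q. Since 56 = 4·14, t = 14·(4q), so 14 ∣ t; and since 56 = 14·4, t = 4·(14q), so 4 ∣ t.

The forward direction holds; the converse fails.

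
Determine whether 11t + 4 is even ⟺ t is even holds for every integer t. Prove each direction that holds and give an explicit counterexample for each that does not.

Both directions hold.

[⇒] Suppose 11t + 4 is even. Since 11 is odd, 11t and t have the same parity, so 11t + 4 ≡ t + 4 (mod 2). As 4 is even, 11t + 4 is even exactly when t is even. Thus t is even.

[⇐] Conversely, suppose t is even; write t = 2j. Then 11t + 4 = 11·(2j) + 4 = 2·11j + 4, which is even.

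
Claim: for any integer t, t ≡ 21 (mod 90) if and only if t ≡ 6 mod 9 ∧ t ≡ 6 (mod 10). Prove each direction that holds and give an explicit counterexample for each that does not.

Neither direction holds.

(→) This fails: t = 21 gives 21 ≡ 21 (mod 90) but 21 ≡ 3 (mod 9), so the conjunction on the right does not hold.

(←) This fails: t = 6 satisfies both congruences on the right (6 ≡ 6 mod 9 and 6 ≡ 6 mod 10) yet 6 ≡ 6 (mod 90), not 21.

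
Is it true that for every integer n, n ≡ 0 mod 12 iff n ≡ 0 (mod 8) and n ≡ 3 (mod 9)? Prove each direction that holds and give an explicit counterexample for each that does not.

(⇒) fails; (⇐) holds.

(⟸) If n ≡ 0 (mod 8) and n ≡ 3 (mod 9), then by the Chinese remainder theorem n ≡ 48 (mod 72). Since 48 ≡ 0 (mod 12) and 12 ∣ 72, we get n ≡ 0 (mod 12).

(⟹) This fails: n = 0 gives 0 ≡ 0 (mod 12) but 0 ≡ 0 (mod 9), so the conjunction on the right does not hold.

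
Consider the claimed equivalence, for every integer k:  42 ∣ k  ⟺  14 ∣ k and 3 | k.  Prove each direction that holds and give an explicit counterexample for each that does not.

(⇒) If 42 ∣ k, write k = 42q. Since 42 = 3·14, k = 14·(3q), so 14 ∣ k; and since 42 = 14·3, k = 3·(14q), so 3 ∣ k.

(⇐) Suppose 14 ∣ k and 3 ∣ k. Any common multiple of 14 and 3 is a multiple of their lcm; here gcd(14, 3) = 1, so lcm(14, 3) = 14·3 = 42, so 42 ∣ k.

Both implications hold.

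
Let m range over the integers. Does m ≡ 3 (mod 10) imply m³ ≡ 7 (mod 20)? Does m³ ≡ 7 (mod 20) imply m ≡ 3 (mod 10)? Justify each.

Only the converse holds.

(⟹) This fails: take m = 13. Then 13 ≡ 3 (mod 10), but 13³ = 2197 ≡ 17 (mod 20), not 7.

(⟸) Conversely, the residues r modulo 20 with r³ ≡ 7 (mod 20) are exactly {3}, and each is ≡ 3 (mod 10).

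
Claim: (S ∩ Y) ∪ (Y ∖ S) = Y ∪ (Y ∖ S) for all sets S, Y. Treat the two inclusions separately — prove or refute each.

Forward inclusion. Let x ∈ (S ∩ Y) ∪ (Y ∖ S). Then either x ∈ Y and x ∉ S; or x ∈ S ∩ Y. In each case x ∈ Y ∪ (Y ∖ S), so (S ∩ Y) ∪ (Y ∖ S) ⊆ Y ∪ (Y ∖ S).

Reverse inclusion. Let x ∈ Y ∪ (Y ∖ S). Then either x ∈ Y and x ∉ S; or x ∈ S ∩ Y. In each case x ∈ (S ∩ Y) ∪ (Y ∖ S), so Y ∪ (Y ∖ S) ⊆ (S ∩ Y) ∪ (Y ∖ S).

Both inclusions hold.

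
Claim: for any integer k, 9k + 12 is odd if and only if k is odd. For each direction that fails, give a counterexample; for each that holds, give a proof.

(⟹) Suppose 9k + 12 is odd. Since 9 is odd, 9k and k have the same parity, so 9k + 12 ≡ k + 12 (mod 2). As 12 is even, 9k + 12 is odd exactly when k is odd. Thus k is odd.

(⟸) Conversely, suppose k is odd; write k = 2j + 1. Then 9k + 12 = 9·(2j + 1) + 12 = 2·9j + 21, which is odd.

Both implications hold.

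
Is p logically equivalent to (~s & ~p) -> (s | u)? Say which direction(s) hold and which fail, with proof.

Only the forward direction holds.

(⟹) Assume the antecedent. If p is true, (~s & ~p) -> (s | u) reduces to true regardless of the other variables. If p is false, the antecedent cannot hold. Either way (~s & ~p) -> (s | u) holds.

(⟸) This fails. Under p = F, u = T, s = F, the left side is false but the right side is true.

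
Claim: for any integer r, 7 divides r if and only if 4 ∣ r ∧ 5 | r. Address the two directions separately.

(⇒) This fails: take r = 7. Certainly 7 ∣ 7, but 4 ∤ 7.

(⇐) This fails: take r = 20. Both 4 ∣ 20 and 5 ∣ 20, yet 20 is not a multiple of 7 (since 20 = 2·7 + 6), so 7 ∤ 20.

Both directions fail.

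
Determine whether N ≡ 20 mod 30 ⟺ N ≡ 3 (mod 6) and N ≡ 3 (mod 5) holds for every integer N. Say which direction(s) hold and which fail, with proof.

Both directions fail.

(⇒) This fails: N = 20 gives 20 ≡ 20 (mod 30) but 20 ≡ 2 (mod 6), so the conjunction on the right does not hold.

(⇐) This fails: N = 3 satisfies both congruences on the right (3 ≡ 3 mod 6 and 3 ≡ 3 mod 5) yet 3 ≡ 3 (mod 30), not 20.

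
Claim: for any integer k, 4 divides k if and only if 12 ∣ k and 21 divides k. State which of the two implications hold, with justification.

(⟹) This fails: take k = 4. Certainly 4 ∣ 4, but 12 ∤ 4.

(⟸) Suppose 12 ∣ k and 21 ∣ k. Any common multiple of 12 and 21 is a multiple of their lcm; here lcm(12, 21) = 12·21/gcd(12, 21) = 252/3 = 84, so 84 ∣ k. Since 4 ∣ 84, it follows that 4 ∣ k.

The forward direction fails; the converse holds.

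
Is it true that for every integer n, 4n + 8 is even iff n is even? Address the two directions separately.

[⇐] Suppose n is even. Since 4 is even, 4n is even for every n, so 4n + 8 has the same parity as 8, which is even. Hence 4n + 8 is even.

[⇒] This fails: take n = 3. Then 4n + 8 = 20, which is even, yet n = 3 is odd, not even.

Only the reverse direction holds.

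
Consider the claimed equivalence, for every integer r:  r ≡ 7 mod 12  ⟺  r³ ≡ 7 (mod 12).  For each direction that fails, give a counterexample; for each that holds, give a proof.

Both directions hold.

Forward direction. Suppose r ≡ 7 mod 12. Write r = 12j + 7. Then (12j + 7)³ = 1728j³ + 3024j² + 1764j + 343 = 12(144j³ + 252j² + 147j + 28) + 7, so r³ ≡ 7 (mod 12).

Converse. For the converse, argue contrapositively. If r ≢ 7 (mod 12), then r is congruent to one of 0, 1, 2, 3, 4, 5, 6, 8, 9, 10, 11 modulo 12, and these give r³ ≡ 0, 1, 8, 3, 4, 5, 0, 8, 9, 4, 11 respectively — never 7.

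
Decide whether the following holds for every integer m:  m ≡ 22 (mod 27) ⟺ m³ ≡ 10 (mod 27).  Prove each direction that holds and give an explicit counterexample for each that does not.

[⇒] Suppose m ≡ 22 (mod 27). Write m = 27j + 22. Then (27j + 22)³ = 19683j³ + 48114j² + 39204j + 10648 = 27(729j³ + 1782j² + 1452j + 394) + 10, so m³ ≡ 10 (mod 27).

[⇐] This fails: take m = 4. Then 4³ = 64 ≡ 10 (mod 27), yet 4 ≡ 4 (mod 27), not 22.

Not equivalent: only (⇒) holds.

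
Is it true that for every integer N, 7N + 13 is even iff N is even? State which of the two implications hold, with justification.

Neither implication holds.

(→) This fails: N = 7 gives 7N + 13 = 62, which is even, but 7 is odd, not even.

(←) This also fails: N = 6 is even, but 7N + 13 = 55 is odd, not even.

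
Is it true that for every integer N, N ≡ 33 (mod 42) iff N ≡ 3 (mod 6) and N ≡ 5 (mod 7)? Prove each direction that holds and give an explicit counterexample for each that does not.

Both directions hold; the statement is true.

(⟹) Suppose N ≡ 33 (mod 42); write N = 42j + 33. Since 6 ∣ 42, reducing mod 6 gives N ≡ 33 ≡ 3 (mod 6); since 7 ∣ 42, reducing mod 7 gives N ≡ 33 ≡ 5 (mod 7).

(⟸) Conversely, if N ≡ 3 (mod 6) and N ≡ 5 (mod 7), then by the Chinese remainder theorem N ≡ 33 (mod 42). This is exactly N ≡ 33 (mod 42).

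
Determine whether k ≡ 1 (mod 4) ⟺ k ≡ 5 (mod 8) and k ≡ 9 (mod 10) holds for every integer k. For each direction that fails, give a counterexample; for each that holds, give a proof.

(⇒) fails; (⇐) holds.

(→) This fails: k = 1 gives 1 ≡ 1 (mod 4) but 1 ≡ 1 (mod 8), so the conjunction on the right does not hold.

(←) Conversely, if k ≡ 5 (mod 8) and k ≡ 9 (mod 10), then by the Chinese remainder theorem k ≡ 29 (mod 40). Since 29 ≡ 1 (mod 4) and 4 ∣ 40, we get k ≡ 1 (mod 4).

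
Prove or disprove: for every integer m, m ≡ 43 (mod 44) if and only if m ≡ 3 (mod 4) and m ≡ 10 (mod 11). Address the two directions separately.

Converse. If m ≡ 3 (mod 4) and m ≡ 10 (mod 11), then by the Chinese remainder theorem m ≡ 43 (mod 44). This is exactly m ≡ 43 (mod 44).

Forward direction. Suppose m ≡ 43 (mod 44); write m = 44j + 43. Since 4 ∣ 44, reducing mod 4 gives m ≡ 43 ≡ 3 (mod 4); since 11 ∣ 44, reducing mod 11 gives m ≡ 43 ≡ 10 (mod 11).

Both directions hold.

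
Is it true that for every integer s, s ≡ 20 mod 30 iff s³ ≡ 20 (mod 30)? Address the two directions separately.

(→) Suppose s ≡ 20 mod 30. Write s = 30j + 20. Then (30j + 20)³ = 27000j³ + 54000j² + 36000j + 8000 = 30(900j³ + 1800j² + 1200j + 266) + 20, so s³ ≡ 20 (mod 30).

(←) Conversely, suppose s³ ≡ 20 (mod 30). The only residue r in {0, …, 29} with r³ ≡ 20 (mod 30) is r = 20, so s ≡ 20 (mod 30).

Both implications hold.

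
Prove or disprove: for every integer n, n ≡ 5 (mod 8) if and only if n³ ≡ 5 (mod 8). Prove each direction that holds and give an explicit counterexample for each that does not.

(⟹) Suppose n ≡ 5 (mod 8). Write n = 8j + 5. Then (8j + 5)³ = 512j³ + 960j² + 600j + 125 = 8(64j³ + 120j² + 75j + 15) + 5, so n³ ≡ 5 (mod 8).

(⟸) Conversely, suppose n³ ≡ 5 (mod 8). The only residue r in {0, …, 7} with r³ ≡ 5 (mod 8) is r = 5, so n ≡ 5 (mod 8).

Both directions hold; the statement is true.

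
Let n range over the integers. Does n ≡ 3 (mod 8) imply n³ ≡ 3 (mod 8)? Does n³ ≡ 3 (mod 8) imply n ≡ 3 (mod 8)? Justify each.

(→) Suppose n ≡ 3 (mod 8). Write n = 8j + 3. Then (8j + 3)³ = 512j³ + 576j² + 216j + 27 = 8(64j³ + 72j² + 27j + 3) + 3, so n³ ≡ 3 (mod 8).

(←) For the converse, argue contrapositively. If n ≢ 3 (mod 8), then n is congruent to one of 0, 1, 2, 4, 5, 6, 7 modulo 8, and these give n³ ≡ 0, 1, 0, 0, 5, 0, 7 respectively — never 3.

The biconditional holds.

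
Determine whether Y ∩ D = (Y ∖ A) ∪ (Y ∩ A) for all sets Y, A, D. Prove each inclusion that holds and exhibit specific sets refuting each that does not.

Only the forward inclusion holds.

Forward inclusion. Let x ∈ Y ∩ D. Then either x ∈ Y ∩ D and x ∉ A; or x ∈ Y ∩ A ∩ D. In each case x ∈ (Y ∖ A) ∪ (Y ∩ A), so Y ∩ D ⊆ (Y ∖ A) ∪ (Y ∩ A).

Reverse inclusion. This inclusion fails. Take Y = {1}, A = ∅, D = ∅; then 1 ∈ (Y ∖ A) ∪ (Y ∩ A) but 1 ∉ Y ∩ D.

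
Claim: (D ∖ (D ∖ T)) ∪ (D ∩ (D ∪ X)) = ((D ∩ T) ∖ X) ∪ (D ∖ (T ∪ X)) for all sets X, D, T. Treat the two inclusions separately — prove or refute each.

The sets are not equal: only the reverse inclusion holds.

(⟹) This inclusion fails. Take X = {1}, D = {1}, T = ∅; then 1 ∈ (D ∖ (D ∖ T)) ∪ (D ∩ (D ∪ X)) but 1 ∉ ((D ∩ T) ∖ X) ∪ (D ∖ (T ∪ X)).

(⟸) Let x ∈ ((D ∩ T) ∖ X) ∪ (D ∖ (T ∪ X)). Then either x ∈ D and x ∉ X, T; or x ∈ D ∩ T and x ∉ X. In each case x ∈ (D ∖ (D ∖ T)) ∪ (D ∩ (D ∪ X)), so ((D ∩ T) ∖ X) ∪ (D ∖ (T ∪ X)) ⊆ (D ∖ (D ∖ T)) ∪ (D ∩ (D ∪ X)).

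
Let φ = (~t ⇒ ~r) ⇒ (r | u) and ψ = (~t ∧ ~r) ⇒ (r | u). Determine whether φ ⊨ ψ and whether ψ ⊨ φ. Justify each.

(⇒) Assume the antecedent. If u is true, (~t ∧ ~r) ⇒ (r | u) reduces to true regardless of the other variables. If u is false, the antecedent forces (u = F, r = T, t = F) or (u = F, r = T, t = T), and (~t ∧ ~r) ⇒ (r | u) holds there. Either way (~t ∧ ~r) ⇒ (r | u) holds.

(⇐) This fails. Under u = F, r = F, t = T, the left side is false but the right side is true.

(⇒) holds; (⇐) fails.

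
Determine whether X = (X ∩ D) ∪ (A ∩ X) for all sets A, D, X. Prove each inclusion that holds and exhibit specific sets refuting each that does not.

The sets are not equal: only the reverse inclusion holds.

(⟹) This inclusion fails. Take A = ∅, D = ∅, X = {1}; then 1 ∈ X but 1 ∉ (X ∩ D) ∪ (A ∩ X).

(⟸) Let x ∈ (X ∩ D) ∪ (A ∩ X). Then either x ∈ A ∩ X and x ∉ D; or x ∈ D ∩ X and x ∉ A; or x ∈ A ∩ D ∩ X. In each case x ∈ X, so (X ∩ D) ∪ (A ∩ X) ⊆ X.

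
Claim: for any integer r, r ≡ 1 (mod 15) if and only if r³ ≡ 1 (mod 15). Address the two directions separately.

(⟸) Suppose r³ ≡ 1 (mod 15). The only residue r in {0, …, 14} with r³ ≡ 1 (mod 15) is r = 1, so r ≡ 1 (mod 15).

(⟹) Suppose r ≡ 1 (mod 15). Write r = 15j + 1. Then (15j + 1)³ = 3375j³ + 675j² + 45j + 1 = 15(225j³ + 45j² + 3j) + 1, so r³ ≡ 1 (mod 15).

Equivalent; both directions hold.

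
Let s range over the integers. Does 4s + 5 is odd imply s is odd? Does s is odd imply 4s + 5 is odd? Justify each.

(⇒) This fails: take s = 4. Then 4s + 5 = 21, which is odd, yet s = 4 is even, not odd.

(⇐) Suppose s is odd. Since 4 is even, 4s is even for every s, so 4s + 5 has the same parity as 5, which is odd. Hence 4s + 5 is odd.

The forward direction fails; the converse holds.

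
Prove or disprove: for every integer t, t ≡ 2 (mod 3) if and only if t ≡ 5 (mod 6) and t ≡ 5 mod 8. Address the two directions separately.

Forward direction. This fails: t = 2 gives 2 ≡ 2 (mod 3) but 2 ≡ 2 (mod 6), so the conjunction on the right does not hold.

Converse. If t ≡ 5 (mod 6) and t ≡ 5 (mod 8), then by the Chinese remainder theorem t ≡ 5 (mod 24). Since 5 ≡ 2 (mod 3) and 3 ∣ 24, we get t ≡ 2 (mod 3).

Not equivalent: only (⇐) holds.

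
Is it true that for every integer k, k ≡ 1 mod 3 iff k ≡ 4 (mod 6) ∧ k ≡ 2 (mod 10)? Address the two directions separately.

(⟸) If k ≡ 4 (mod 6) and k ≡ 2 (mod 10), then by the Chinese remainder theorem k ≡ 22 (mod 30). Since 22 ≡ 1 (mod 3) and 3 ∣ 30, we get k ≡ 1 (mod 3).

(⟹) This fails: k = 1 gives 1 ≡ 1 (mod 3) but 1 ≡ 1 (mod 6), so the conjunction on the right does not hold.

(⇒) fails; (⇐) holds.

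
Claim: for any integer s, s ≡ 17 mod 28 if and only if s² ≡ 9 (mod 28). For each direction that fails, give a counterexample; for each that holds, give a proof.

Not equivalent: only (⇒) holds.

Converse. This fails: take s = 3. Then 3² = 9 ≡ 9 (mod 28), yet 3 ≡ 3 (mod 28), not 17.

Forward direction. Suppose s ≡ 17 mod 28. Write s = 28j + 17. Then (28j + 17)² = 784j² + 952j + 289 = 28(28j² + 34j + 10) + 9, so s² ≡ 9 (mod 28).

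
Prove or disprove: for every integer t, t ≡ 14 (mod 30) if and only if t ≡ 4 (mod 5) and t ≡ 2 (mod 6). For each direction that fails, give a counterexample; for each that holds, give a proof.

Both directions hold.

[⇐] If t ≡ 4 (mod 5) and t ≡ 2 (mod 6), then by the Chinese remainder theorem t ≡ 14 (mod 30). This is exactly t ≡ 14 (mod 30).

[⇒] Suppose t ≡ 14 (mod 30); write t = 30j + 14. Since 5 ∣ 30, reducing mod 5 gives t ≡ 14 ≡ 4 (mod 5); since 6 ∣ 30, reducing mod 6 gives t ≡ 14 ≡ 2 (mod 6).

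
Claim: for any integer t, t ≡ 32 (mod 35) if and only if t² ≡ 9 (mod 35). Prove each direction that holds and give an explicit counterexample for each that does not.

(→) Suppose t ≡ 32 (mod 35). Write t = 35j + 32. Then (35j + 32)² = 1225j² + 2240j + 1024 = 35(35j² + 64j + 29) + 9, so t² ≡ 9 (mod 35).

(←) This fails: take t = 3. Then 3² = 9 ≡ 9 (mod 35), yet 3 ≡ 3 (mod 35), not 32.

The forward direction holds; the converse fails.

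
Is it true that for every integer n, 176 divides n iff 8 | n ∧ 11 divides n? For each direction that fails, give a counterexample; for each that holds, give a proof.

Only the forward direction holds.

(⟹) If 176 ∣ n, write n = 176q. Since 176 = 22·8, n = 8·(22q), so 8 ∣ n; and since 176 = 16·11, n = 11·(16q), so 11 ∣ n.

(⟸) This fails: take n = 88. Both 8 ∣ 88 and 11 ∣ 88, yet 88 is not a multiple of 176 (since 88 = 0·176 + 88), so 176 ∤ 88.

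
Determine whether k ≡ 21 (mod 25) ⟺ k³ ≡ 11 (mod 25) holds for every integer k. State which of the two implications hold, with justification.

Forward direction. Suppose k ≡ 21 (mod 25). Write k = 25j + 21. Then (25j + 21)³ = 15625j³ + 39375j² + 33075j + 9261 = 25(625j³ + 1575j² + 1323j + 370) + 11, so k³ ≡ 11 (mod 25).

Converse. Suppose k³ ≡ 11 (mod 25). The only residue r in {0, …, 24} with r³ ≡ 11 (mod 25) is r = 21, so k ≡ 21 (mod 25).

Equivalent; both directions hold.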